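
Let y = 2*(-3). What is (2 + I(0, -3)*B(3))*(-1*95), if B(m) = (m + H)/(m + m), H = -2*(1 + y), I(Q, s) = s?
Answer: 855/2 ≈ 427.50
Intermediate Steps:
y = -6
H = 10 (H = -2*(1 - 6) = -2*(-5) = 10)
B(m) = (10 + m)/(2*m) (B(m) = (m + 10)/(m + m) = (10 + m)/((2*m)) = (10 + m)*(1/(2*m)) = (10 + m)/(2*m))
(2 + I(0, -3)*B(3))*(-1*95) = (2 - 3*(10 + 3)/(2*3))*(-1*95) = (2 - 3*13/(2*3))*(-95) = (2 - 3*13/6)*(-95) = (2 - 13/2)*(-95) = -9/2*(-95) = 855/2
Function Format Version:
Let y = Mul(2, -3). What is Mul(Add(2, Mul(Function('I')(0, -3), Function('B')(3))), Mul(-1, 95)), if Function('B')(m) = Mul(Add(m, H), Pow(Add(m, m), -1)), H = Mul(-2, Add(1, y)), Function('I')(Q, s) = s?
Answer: Rational(855, 2) ≈ 427.50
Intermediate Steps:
y = -6
H = 10 (H = Mul(-2, Add(1, -6)) = Mul(-2, -5) = 10)
Function('B')(m) = Mul(Rational(1, 2), Pow(m, -1), Add(10, m)) (Function('B')(m) = Mul(Add(m, 10), Pow(Add(m, m), -1)) = Mul(Add(10, m), Pow(Mul(2, m), -1)) = Mul(Add(10, m), Mul(Rational(1, 2), Pow(m, -1))) = Mul(Rational(1, 2), Pow(m, -1), Add(10, m)))
Mul(Add(2, Mul(Function('I')(0, -3), Function('B')(3))), Mul(-1, 95)) = Mul(Add(2, Mul(-3, Mul(Rational(1, 2), Pow(3, -1), Add(10, 3)))), Mul(-1, 95)) = Mul(Add(2, Mul(-3, Mul(Rational(1, 2), Rational(1, 3), 13))), -95) = Mul(Add(2, Mul(-3, Rational(13, 6))), -95) = Mul(Add(2, Rational(-13, 2)), -95) = Mul(Rational(-9, 2), -95) = Rational(855, 2)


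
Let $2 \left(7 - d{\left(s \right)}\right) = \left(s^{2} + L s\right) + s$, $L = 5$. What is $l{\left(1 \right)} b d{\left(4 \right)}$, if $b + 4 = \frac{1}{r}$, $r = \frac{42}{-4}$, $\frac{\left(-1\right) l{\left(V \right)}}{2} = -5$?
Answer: $\frac{11180}{21} \approx 532.38$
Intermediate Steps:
$d{\left(s \right)} = 7 - 3 s - \frac{s^{2}}{2}$ ($d{\left(s \right)} = 7 - \frac{\left(s^{2} + 5 s\right) + s}{2} = 7 - \frac{s^{2} + 6 s}{2} = 7 - \left(\frac{s^{2}}{2} + 3 s\right) = 7 - 3 s - \frac{s^{2}}{2}$)
$l{\left(V \right)} = 10$ ($l{\left(V \right)} = \left(-2\right) \left(-5\right) = 10$)
$r = - \frac{21}{2}$ ($r = 42 \left(- \frac{1}{4}\right) = - \frac{21}{2} \approx -10.5$)
$b = - \frac{86}{21}$ ($b = -4 + \frac{1}{- \frac{21}{2}} = -4 - \frac{2}{21} = - \frac{86}{21} \approx -4.0952$)
$l{\left(1 \right)} b d{\left(4 \right)} = 10 \left(- \frac{86}{21}\right) \left(7 - 12 - \frac{4^{2}}{2}\right) = - \frac{860 \left(7 - 12 - 8\right)}{21} = \left(- \frac{860}{21}\right) \left(-13\right) = \frac{11180}{21}$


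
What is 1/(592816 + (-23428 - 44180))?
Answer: 1/525208 ≈ 1.9040e-6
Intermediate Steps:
1/(592816 + (-23428 - 44180)) = 1/(592816 - 67608) = 1/525208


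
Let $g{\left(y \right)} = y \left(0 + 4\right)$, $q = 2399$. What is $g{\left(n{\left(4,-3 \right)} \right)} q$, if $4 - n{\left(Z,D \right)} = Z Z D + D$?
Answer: $527780$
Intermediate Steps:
$n{\left(Z,D \right)} = 4 - D - D Z^{2}$ ($n{\left(Z,D \right)} = 4 - \left(Z Z D + D\right) = 4 - \left(Z^{2} D + D\right) = 4 - \left(D Z^{2} + D\right) = 4 - \left(D + D Z^{2}\right) = 4 - D - D Z^{2}$)
$g{\left(y \right)} = 4 y$ ($g{\left(y \right)} = y 4 = 4 y$)
$g{\left(n{\left(4,-3 \right)} \right)} q = 4 \left(4 - -3 - - 3 \cdot 4^{2}\right) 2399 = 4 \left(4 + 3 - \left(-3\right) 16\right) 2399 = 4 \left(4 + 3 + 48\right) 2399 = 4 \cdot 55 \cdot 2399 = 220 \cdot 2399 = 527780$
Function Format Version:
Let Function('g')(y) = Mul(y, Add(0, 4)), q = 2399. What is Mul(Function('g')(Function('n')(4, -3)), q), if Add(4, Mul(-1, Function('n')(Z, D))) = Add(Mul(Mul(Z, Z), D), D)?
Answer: 527780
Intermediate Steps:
Function('n')(Z, D) = Add(4, Mul(-1, D), Mul(-1, D, Pow(Z, 2))) (Function('n')(Z, D) = Add(4, Mul(-1, Add(Mul(Mul(Z, Z), D), D))) = Add(4, Mul(-1, Add(Mul(Pow(Z, 2), D), D))) = Add(4, Mul(-1, Add(Mul(D, Pow(Z, 2)), D))) = Add(4, Mul(-1, Add(D, Mul(D, Pow(Z, 2))))) = Add(4, Add(Mul(-1, D), Mul(-1, D, Pow(Z, 2)))) = Add(4, Mul(-1, D), Mul(-1, D, Pow(Z, 2))))
Function('g')(y) = Mul(4, y) (Function('g')(y) = Mul(y, 4) = Mul(4, y))
Mul(Function('g')(Function('n')(4, -3)), q) = Mul(Mul(4, Add(4, Mul(-1, -3), Mul(-1, -3, Pow(4, 2)))), 2399) = Mul(Mul(4, Add(4, 3, Mul(-1, -3, 16))), 2399) = Mul(Mul(4, Add(4, 3, 48)), 2399) = Mul(Mul(4, 55), 2399) = Mul(220, 2399) = 527780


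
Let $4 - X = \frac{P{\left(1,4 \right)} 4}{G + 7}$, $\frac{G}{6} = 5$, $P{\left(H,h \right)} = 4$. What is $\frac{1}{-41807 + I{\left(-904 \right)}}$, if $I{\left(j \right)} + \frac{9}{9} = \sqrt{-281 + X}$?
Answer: $- \frac{1546896}{64672638233} - \frac{i \sqrt{379805}}{64672638233} \approx -2.3919 \cdot 10^{-5} - 9.5293 \cdot 10^{-9} i$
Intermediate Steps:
$G = 30$ ($G = 6 \cdot 5 = 30$)
$X = \frac{132}{37}$ ($X = 4 - \frac{4 \cdot 4}{30 + 7} = 4 - \frac{16}{37} = \frac{132}{37} \approx 3.5676$)
$I{\left(j \right)} = -1 + \frac{i \sqrt{379805}}{37}$ ($I{\left(j \right)} = -1 + \sqrt{-281 + \frac{132}{37}} = -1 + \sqrt{- \frac{10265}{37}} = -1 + \frac{i \sqrt{379805}}{37}$)
$\frac{1}{-41807 + I{\left(-904 \right)}} = \frac{1}{-41807 - \left(1 - \frac{i \sqrt{379805}}{37}\right)} = \frac{1}{-41808 + \frac{i \sqrt{379805}}{37}}$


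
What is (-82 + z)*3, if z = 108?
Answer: 78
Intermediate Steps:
(-82 + z)*3 = (-82 + 108)*3 = 26*3 = 78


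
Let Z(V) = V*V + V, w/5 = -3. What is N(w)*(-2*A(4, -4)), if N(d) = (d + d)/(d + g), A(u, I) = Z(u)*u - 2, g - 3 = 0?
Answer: -390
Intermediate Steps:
g = 3 (g = 3 + 0 = 3)
w = -15 (w = 5*(-3) = -15)
Z(V) = V + V**2 (Z(V) = V**2 + V = V + V**2)
A(u, I) = -2 + u**2*(1 + u) (A(u, I) = (u*(1 + u))*u - 2 = u**2*(1 + u) - 2 = -2 + u**2*(1 + u))
N(d) = 2*d/(3 + d) (N(d) = (d + d)/(d + 3) = (2*d)/(3 + d) = 2*d/(3 + d))
N(w)*(-2*A(4, -4)) = (2*(-15)/(3 - 15))*(-2*(-2 + 4**2*(1 + 4))) = (2*(-15)/(-12))*(-2*(-2 + 16*5)) = (2*(-15)*(-1/12))*(-2*(-2 + 80)) = 5*(-2*78)/2 = (5/2)*(-156) = -390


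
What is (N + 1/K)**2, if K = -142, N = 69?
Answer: 95981209/20164 ≈ 4760.0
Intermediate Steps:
(N + 1/K)**2 = (69 + 1/(-142))**2 = (69 - 1/142)**2 = (9797/142)**2 = 95981209/20164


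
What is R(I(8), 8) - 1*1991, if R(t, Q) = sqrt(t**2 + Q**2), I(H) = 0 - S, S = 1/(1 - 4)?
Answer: -1991 + sqrt(577)/3 ≈ -1983.0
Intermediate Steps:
S = -1/3 (S = 1/(-3) = -1/3 ≈ -0.33333)
I(H) = 1/3 (I(H) = 0 - 1*(-1/3) = 0 + 1/3 = 1/3)
R(t, Q) = sqrt(Q**2 + t**2)
R(I(8), 8) - 1*1991 = sqrt(8**2 + (1/3)**2) - 1*1991 = sqrt(64 + 1/9) - 1991 = sqrt(577/9) - 1991 = sqrt(577)/3 - 1991 = -1991 + sqrt(577)/3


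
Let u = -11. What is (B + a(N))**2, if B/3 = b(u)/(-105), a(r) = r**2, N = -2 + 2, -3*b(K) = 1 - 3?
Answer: 4/11025 ≈ 0.00036281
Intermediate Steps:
b(K) = 2/3 (b(K) = -(1 - 3)/3 = -1/3*(-2) = 2/3)
N = 0
B = -2/105 (B = 3*((2/3)/(-105)) = 3*((2/3)*(-1/105)) = 3*(-2/315) = -2/105 ≈ -0.019048)
(B + a(N))**2 = (-2/105 + 0**2)**2 = (-2/105 + 0)**2 = (-2/105)**2 = 4/11025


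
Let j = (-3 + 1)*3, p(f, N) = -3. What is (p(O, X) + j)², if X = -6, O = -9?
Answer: 81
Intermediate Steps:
j = -6 (j = -2*3 = -6)
(p(O, X) + j)² = (-3 - 6)² = (-9)² = 81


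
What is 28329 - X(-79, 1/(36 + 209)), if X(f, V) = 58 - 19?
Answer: 28290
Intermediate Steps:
X(f, V) = 39
28329 - X(-79, 1/(36 + 209)) = 28329 - 1*39 = 28329 - 39 = 28290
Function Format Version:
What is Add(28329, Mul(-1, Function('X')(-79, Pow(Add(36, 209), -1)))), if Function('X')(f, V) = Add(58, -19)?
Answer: 28290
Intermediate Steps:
Function('X')(f, V) = 39
Add(28329, Mul(-1, Function('X')(-79, Pow(Add(36, 209), -1)))) = Add(28329, Mul(-1, 39)) = Add(28329, -39) = 28290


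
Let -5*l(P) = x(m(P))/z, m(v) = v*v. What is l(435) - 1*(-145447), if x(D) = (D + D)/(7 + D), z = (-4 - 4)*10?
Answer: 220185821201/1513856 ≈ 1.4545e+5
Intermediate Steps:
m(v) = v**2
z = -80 (z = -8*10 = -80)
x(D) = 2*D/(7 + D) (x(D) = (2*D)/(7 + D) = 2*D/(7 + D))
l(P) = P**2/(200*(7 + P**2)) (l(P) = -2*P**2/(7 + P**2)/(5*(-80)) = -2*P**2/(7 + P**2)*(-1)/(5*80) = -(-1)*P**2/(200*(7 + P**2)) = P**2/(200*(7 + P**2)))
l(435) - 1*(-145447) = (1/200)*435**2/(7 + 435**2) - 1*(-145447) = (1/200)*189225/(7 + 189225) + 145447 = (1/200)*189225/189232 + 145447 = (1/200)*189225*(1/189232) + 145447 = 7569/1513856 + 145447 = 220185821201/1513856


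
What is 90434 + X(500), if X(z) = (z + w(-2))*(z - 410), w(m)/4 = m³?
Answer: 132554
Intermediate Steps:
w(m) = 4*m³
X(z) = (-410 + z)*(-32 + z) (X(z) = (z + 4*(-2)³)*(z - 410) = (z + 4*(-8))*(-410 + z) = (z - 32)*(-410 + z) = (-32 + z)*(-410 + z) = (-410 + z)*(-32 + z))
90434 + X(500) = 90434 + (13120 + 500² - 442*500) = 90434 + (13120 + 250000 - 221000) = 90434 + 42120 = 132554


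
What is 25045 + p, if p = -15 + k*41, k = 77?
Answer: 28187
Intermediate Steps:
p = 3142 (p = -15 + 77*41 = -15 + 3157 = 3142)
25045 + p = 25045 + 3142 = 28187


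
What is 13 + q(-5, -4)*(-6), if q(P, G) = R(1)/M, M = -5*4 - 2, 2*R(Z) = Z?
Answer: 289/22 ≈ 13.136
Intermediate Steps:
R(Z) = Z/2
M = -22 (M = -20 - 2 = -22)
q(P, G) = -1/44 (q(P, G) = ((½)*1)/(-22) = (½)*(-1/22) = -1/44)
13 + q(-5, -4)*(-6) = 13 - 1/44*(-6) = 13 + 3/22 = 289/22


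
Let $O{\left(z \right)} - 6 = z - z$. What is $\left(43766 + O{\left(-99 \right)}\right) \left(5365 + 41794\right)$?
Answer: $2064243748$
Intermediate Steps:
$O{\left(z \right)} = 6$ ($O{\left(z \right)} = 6 + \left(z - z\right) = 6 + 0 = 6$)
$\left(43766 + O{\left(-99 \right)}\right) \left(5365 + 41794\right) = \left(43766 + 6\right) \left(5365 + 41794\right) = 43772 \cdot 47159 = 2064243748$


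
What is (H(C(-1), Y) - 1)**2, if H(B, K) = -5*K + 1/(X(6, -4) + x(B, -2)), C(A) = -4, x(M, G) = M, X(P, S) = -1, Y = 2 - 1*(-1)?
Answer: 6561/25 ≈ 262.44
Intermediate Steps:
Y = 3 (Y = 2 + 1 = 3)
H(B, K) = 1/(-1 + B) - 5*K (H(B, K) = -5*K + 1/(-1 + B) = 1/(-1 + B) - 5*K)
(H(C(-1), Y) - 1)**2 = ((1 + 5*3 - 5*(-4)*3)/(-1 - 4) - 1)**2 = ((1 + 15 + 60)/(-5) - 1)**2 = (-1/5*76 - 1)**2 = (-76/5 - 1)**2 = (-81/5)**2 = 6561/25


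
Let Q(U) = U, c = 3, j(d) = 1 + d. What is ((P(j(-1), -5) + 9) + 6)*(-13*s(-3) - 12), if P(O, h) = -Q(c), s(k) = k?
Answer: 324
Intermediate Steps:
P(O, h) = -3 (P(O, h) = -1*3 = -3)
((P(j(-1), -5) + 9) + 6)*(-13*s(-3) - 12) = ((-3 + 9) + 6)*(-13*(-3) - 12) = (6 + 6)*(39 - 12) = 12*27 = 324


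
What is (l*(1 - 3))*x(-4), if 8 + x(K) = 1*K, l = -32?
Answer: -768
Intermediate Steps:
x(K) = -8 + K (x(K) = -8 + 1*K = -8 + K)
(l*(1 - 3))*x(-4) = (-32*(1 - 3))*(-8 - 4) = -32*(-2)*(-12) = 64*(-12) = -768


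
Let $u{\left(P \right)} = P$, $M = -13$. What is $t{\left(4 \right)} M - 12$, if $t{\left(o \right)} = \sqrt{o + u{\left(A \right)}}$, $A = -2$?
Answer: $-12 - 13 \sqrt{2} \approx -30.385$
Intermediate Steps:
$t{\left(o \right)} = \sqrt{-2 + o}$ ($t{\left(o \right)} = \sqrt{o - 2} = \sqrt{-2 + o}$)
$t{\left(4 \right)} M - 12 = \sqrt{-2 + 4} \left(-13\right) - 12 = \sqrt{2} \left(-13\right) - 12 = - 13 \sqrt{2} - 12 = -12 - 13 \sqrt{2}$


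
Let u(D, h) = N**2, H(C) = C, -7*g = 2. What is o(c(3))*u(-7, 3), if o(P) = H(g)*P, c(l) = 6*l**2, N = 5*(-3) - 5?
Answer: -43200/7 ≈ -6171.4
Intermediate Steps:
g = -2/7 (g = -1/7*2 = -2/7 ≈ -0.28571)
N = -20 (N = -15 - 5 = -20)
u(D, h) = 400 (u(D, h) = (-20)**2 = 400)
o(P) = -2*P/7
o(c(3))*u(-7, 3) = -12*3**2/7*400 = -12*9/7*400 = -2/7*54*400 = -108/7*400 = -43200/7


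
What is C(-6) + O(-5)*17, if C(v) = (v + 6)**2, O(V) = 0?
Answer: 0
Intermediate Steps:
C(v) = (6 + v)**2
C(-6) + O(-5)*17 = (6 - 6)**2 + 0*17 = 0**2 + 0 = 0 + 0 = 0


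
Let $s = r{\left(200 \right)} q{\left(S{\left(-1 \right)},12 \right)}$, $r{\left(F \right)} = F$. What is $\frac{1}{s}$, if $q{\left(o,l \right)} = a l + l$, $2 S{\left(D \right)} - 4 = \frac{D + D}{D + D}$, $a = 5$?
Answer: $\frac{1}{14400} \approx 6.9444 \cdot 10^{-5}$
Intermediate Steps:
$S{\left(D \right)} = \frac{5}{2}$ ($S{\left(D \right)} = 2 + \frac{\left(D + D\right) \frac{1}{D + D}}{2} = 2 + \frac{2 D \frac{1}{2 D}}{2} = 2 + \frac{1}{2} \cdot 1 = 2 + \frac{1}{2} = \frac{5}{2}$)
$q{\left(o,l \right)} = 6 l$ ($q{\left(o,l \right)} = 5 l + l = 6 l$)
$s = 14400$ ($s = 200 \cdot 6 \cdot 12 = 200 \cdot 72 = 14400$)
$\frac{1}{s} = \frac{1}{14400}$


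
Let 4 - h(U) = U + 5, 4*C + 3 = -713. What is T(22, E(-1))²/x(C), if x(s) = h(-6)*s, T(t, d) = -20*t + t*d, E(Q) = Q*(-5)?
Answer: -21780/179 ≈ -121.68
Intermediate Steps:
C = -179 (C = -¾ + (¼)*(-713) = -¾ - 713/4 = -179)
h(U) = -1 - U (h(U) = 4 - (U + 5) = 4 - (5 + U) = 4 + (-5 - U) = -1 - U)
E(Q) = -5*Q
T(t, d) = -20*t + d*t
x(s) = 5*s (x(s) = (-1 - 1*(-6))*s = (-1 + 6)*s = 5*s)
T(22, E(-1))²/x(C) = (22*(-20 - 5*(-1)))²/((5*(-179))) = (22*(-20 + 5))²/(-895) = (22*(-15))²*(-1/895) = (-330)²*(-1/895) = 108900*(-1/895) = -21780/179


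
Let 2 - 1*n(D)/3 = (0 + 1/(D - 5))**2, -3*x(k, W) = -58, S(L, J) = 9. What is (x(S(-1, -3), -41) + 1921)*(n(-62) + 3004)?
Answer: 78652694227/13467 ≈ 5.8404e+6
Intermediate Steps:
x(k, W) = 58/3 (x(k, W) = -1/3*(-58) = 58/3)
n(D) = 6 - 3/(-5 + D)**2 (n(D) = 6 - 3*(0 + 1/(D - 5))**2 = 6 - 3*(0 + 1/(-5 + D))**2 = 6 - 3/(-5 + D)**2)
(x(S(-1, -3), -41) + 1921)*(n(-62) + 3004) = (58/3 + 1921)*((6 - 3/(-5 - 62)**2) + 3004) = 5821*((6 - 3/(-67)**2) + 3004)/3 = 5821*((6 - 3*1/4489) + 3004)/3 = 5821*((6 - 3/4489) + 3004)/3 = 5821*(26931/4489 + 3004)/3 = (5821/3)*(13511887/4489) = 78652694227/13467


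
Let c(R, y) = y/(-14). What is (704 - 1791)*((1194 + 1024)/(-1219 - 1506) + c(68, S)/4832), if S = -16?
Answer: 10190602173/11521300 ≈ 884.50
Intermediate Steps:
c(R, y) = -y/14 (c(R, y) = y*(-1/14) = -y/14)
(704 - 1791)*((1194 + 1024)/(-1219 - 1506) + c(68, S)/4832) = (704 - 1791)*((1194 + 1024)/(-1219 - 1506) - 1/14*(-16)/4832) = -1087*(2218/(-2725) + (8/7)*(1/4832)) = -1087*(2218*(-1/2725) + 1/4228) = -1087*(-2218/2725 + 1/4228) = -1087*(-9374979/11521300) = 10190602173/11521300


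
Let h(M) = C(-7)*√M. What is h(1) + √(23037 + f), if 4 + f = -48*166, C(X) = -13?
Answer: -13 + √15065 ≈ 109.74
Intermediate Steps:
h(M) = -13*√M
f = -7972 (f = -4 - 48*166 = -4 - 7968 = -7972)
h(1) + √(23037 + f) = -13*√1 + √(23037 - 7972) = -13*1 + √15065 = -13 + √15065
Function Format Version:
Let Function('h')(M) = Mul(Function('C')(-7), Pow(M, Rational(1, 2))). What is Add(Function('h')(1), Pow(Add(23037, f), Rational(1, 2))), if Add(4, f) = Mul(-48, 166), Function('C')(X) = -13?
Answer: Add(-13, Pow(15065, Rational(1, 2))) ≈ 109.74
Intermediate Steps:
Function('h')(M) = Mul(-13, Pow(M, Rational(1, 2)))
f = -7972 (f = Add(-4, Mul(-48, 166)) = Add(-4, -7968) = -7972)
Add(Function('h')(1), Pow(Add(23037, f), Rational(1, 2))) = Add(Mul(-13, Pow(1, Rational(1, 2))), Pow(Add(23037, -7972), Rational(1, 2))) = Add(Mul(-13, 1), Pow(15065, Rational(1, 2))) = Add(-13, Pow(15065, Rational(1, 2)))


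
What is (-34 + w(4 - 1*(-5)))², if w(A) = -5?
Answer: 1521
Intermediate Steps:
(-34 + w(4 - 1*(-5)))² = (-34 - 5)² = (-39)² = 1521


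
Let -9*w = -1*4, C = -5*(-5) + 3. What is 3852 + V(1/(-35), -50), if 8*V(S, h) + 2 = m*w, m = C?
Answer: 138719/36 ≈ 3853.3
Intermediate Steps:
C = 28 (C = 25 + 3 = 28)
w = 4/9 (w = -(-1)*4/9 = -1/9*(-4) = 4/9 ≈ 0.44444)
m = 28
V(S, h) = 47/36 (V(S, h) = -1/4 + (28*(4/9))/8 = -1/4 + (1/8)*(112/9) = -1/4 + 14/9 = 47/36)
3852 + V(1/(-35), -50) = 3852 + 47/36 = 138719/36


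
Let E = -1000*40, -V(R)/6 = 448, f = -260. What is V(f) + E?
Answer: -42688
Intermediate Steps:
V(R) = -2688 (V(R) = -6*448 = -2688)
E = -40000
V(f) + E = -2688 - 40000 = -42688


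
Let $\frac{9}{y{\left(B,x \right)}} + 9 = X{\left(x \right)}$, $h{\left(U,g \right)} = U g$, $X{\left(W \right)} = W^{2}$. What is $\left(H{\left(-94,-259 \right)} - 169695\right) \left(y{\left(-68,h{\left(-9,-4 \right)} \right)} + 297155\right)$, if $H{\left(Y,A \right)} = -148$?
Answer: $- \frac{7217166792938}{143} \approx -5.047 \cdot 10^{10}$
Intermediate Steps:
$y{\left(B,x \right)} = \frac{9}{-9 + x^{2}}$
$\left(H{\left(-94,-259 \right)} - 169695\right) \left(y{\left(-68,h{\left(-9,-4 \right)} \right)} + 297155\right) = \left(-148 - 169695\right) \left(\frac{9}{-9 + \left(\left(-9\right) \left(-4\right)\right)^{2}} + 297155\right) = - 169843 \left(\frac{9}{-9 + 36^{2}} + 297155\right) = - 169843 \left(\frac{9}{-9 + 1296} + 297155\right) = - 169843 \left(\frac{9}{1287} + 297155\right) = - 169843 \left(9 \cdot \frac{1}{1287} + 297155\right) = - 169843 \left(\frac{1}{143} + 297155\right) = \left(-169843\right) \frac{42493166}{143} = - \frac{7217166792938}{143}$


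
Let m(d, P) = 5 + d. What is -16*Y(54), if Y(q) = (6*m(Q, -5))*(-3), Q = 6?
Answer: 3168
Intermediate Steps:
Y(q) = -198 (Y(q) = (6*(5 + 6))*(-3) = (6*11)*(-3) = 66*(-3) = -198)
-16*Y(54) = -16*(-198) = 3168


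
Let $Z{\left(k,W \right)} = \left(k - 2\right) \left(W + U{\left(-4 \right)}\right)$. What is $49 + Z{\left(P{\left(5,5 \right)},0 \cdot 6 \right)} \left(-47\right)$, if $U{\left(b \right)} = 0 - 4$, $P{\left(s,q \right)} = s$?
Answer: $613$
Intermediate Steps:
$U{\left(b \right)} = -4$
$Z{\left(k,W \right)} = \left(-4 + W\right) \left(-2 + k\right)$ ($Z{\left(k,W \right)} = \left(k - 2\right) \left(W - 4\right) = \left(-2 + k\right) \left(-4 + W\right) = \left(-4 + W\right) \left(-2 + k\right)$)
$49 + Z{\left(P{\left(5,5 \right)},0 \cdot 6 \right)} \left(-47\right) = 49 + \left(8 - 20 - 2 \cdot 0 \cdot 6 + 0 \cdot 6 \cdot 5\right) \left(-47\right) = 49 + \left(8 - 20 - 0 + 0 \cdot 5\right) \left(-47\right) = 49 + \left(8 - 20 + 0 + 0\right) \left(-47\right) = 49 - -564 = 49 + 564 = 613$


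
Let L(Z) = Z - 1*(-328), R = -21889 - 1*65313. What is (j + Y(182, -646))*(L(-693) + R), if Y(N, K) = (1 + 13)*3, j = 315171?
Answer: -27602256771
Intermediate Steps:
Y(N, K) = 42 (Y(N, K) = 14*3 = 42)
R = -87202 (R = -21889 - 65313 = -87202)
L(Z) = 328 + Z (L(Z) = Z + 328 = 328 + Z)
(j + Y(182, -646))*(L(-693) + R) = (315171 + 42)*((328 - 693) - 87202) = 315213*(-365 - 87202) = 315213*(-87567) = -27602256771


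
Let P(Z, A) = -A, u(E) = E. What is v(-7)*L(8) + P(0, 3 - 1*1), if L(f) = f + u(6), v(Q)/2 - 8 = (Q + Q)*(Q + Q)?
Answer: 5710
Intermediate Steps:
v(Q) = 16 + 8*Q² (v(Q) = 16 + 2*((Q + Q)*(Q + Q)) = 16 + 2*((2*Q)*(2*Q)) = 16 + 2*(4*Q²) = 16 + 8*Q²)
L(f) = 6 + f (L(f) = f + 6 = 6 + f)
v(-7)*L(8) + P(0, 3 - 1*1) = (16 + 8*(-7)²)*(6 + 8) - (3 - 1*1) = (16 + 8*49)*14 - (3 - 1) = (16 + 392)*14 - 1*2 = 408*14 - 2 = 5712 - 2 = 5710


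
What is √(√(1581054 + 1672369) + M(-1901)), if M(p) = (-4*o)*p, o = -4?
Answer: √(-30416 + √3253423) ≈ 169.15*I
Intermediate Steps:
M(p) = 16*p (M(p) = (-4*(-4))*p = 16*p)
√(√(1581054 + 1672369) + M(-1901)) = √(√(1581054 + 1672369) + 16*(-1901)) = √(√3253423 - 30416) = √(-30416 + √3253423)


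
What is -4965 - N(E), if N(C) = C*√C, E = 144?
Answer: -6693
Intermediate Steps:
N(C) = C^(3/2)
-4965 - N(E) = -4965 - 144^(3/2) = -4965 - 1*1728 = -4965 - 1728 = -6693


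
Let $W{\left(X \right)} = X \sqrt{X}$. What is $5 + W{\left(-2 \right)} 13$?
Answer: $5 - 26 i \sqrt{2} \approx 5.0 - 36.77 i$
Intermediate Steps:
$W{\left(X \right)} = X^{\frac{3}{2}}$
$5 + W{\left(-2 \right)} 13 = 5 + \left(-2\right)^{\frac{3}{2}} \cdot 13 = 5 + - 2 i \sqrt{2} \cdot 13 = 5 - 26 i \sqrt{2}$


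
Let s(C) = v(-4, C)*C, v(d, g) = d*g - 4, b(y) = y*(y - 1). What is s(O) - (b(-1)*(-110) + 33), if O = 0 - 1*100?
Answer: -39413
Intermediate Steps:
b(y) = y*(-1 + y)
v(d, g) = -4 + d*g
O = -100 (O = 0 - 100 = -100)
s(C) = C*(-4 - 4*C) (s(C) = (-4 - 4*C)*C = C*(-4 - 4*C))
s(O) - (b(-1)*(-110) + 33) = -4*(-100)*(1 - 100) - (-(-1 - 1)*(-110) + 33) = -4*(-100)*(-99) - (-1*(-2)*(-110) + 33) = -39600 - (2*(-110) + 33) = -39600 - (-220 + 33) = -39600 - 1*(-187) = -39600 + 187 = -39413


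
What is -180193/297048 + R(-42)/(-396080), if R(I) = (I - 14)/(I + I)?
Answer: -1115172523/1838355810 ≈ -0.60661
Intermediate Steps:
R(I) = (-14 + I)/(2*I) (R(I) = (-14 + I)/((2*I)) = (-14 + I)*(1/(2*I)) = (-14 + I)/(2*I))
-180193/297048 + R(-42)/(-396080) = -180193/297048 + ((1/2)*(-14 - 42)/(-42))/(-396080) = -180193*1/297048 + ((1/2)*(-1/42)*(-56))*(-1/396080) = -180193/297048 + (2/3)*(-1/396080) = -180193/297048 - 1/594120 = -1115172523/1838355810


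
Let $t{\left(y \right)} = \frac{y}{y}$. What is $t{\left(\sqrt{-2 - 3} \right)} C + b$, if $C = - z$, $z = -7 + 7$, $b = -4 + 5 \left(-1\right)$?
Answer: $-9$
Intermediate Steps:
$t{\left(y \right)} = 1$
$b = -9$ ($b = -4 - 5 = -9$)
$z = 0$
$C = 0$ ($C = \left(-1\right) 0 = 0$)
$t{\left(\sqrt{-2 - 3} \right)} C + b = 1 \cdot 0 - 9 = 0 - 9 = -9$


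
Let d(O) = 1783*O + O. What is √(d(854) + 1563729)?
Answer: √3087265 ≈ 1757.1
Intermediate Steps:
d(O) = 1784*O
√(d(854) + 1563729) = √(1784*854 + 1563729) = √(1523536 + 1563729) = √3087265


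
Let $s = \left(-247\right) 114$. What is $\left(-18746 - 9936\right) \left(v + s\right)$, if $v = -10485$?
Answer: $1108358526$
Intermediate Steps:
$s = -28158$
$\left(-18746 - 9936\right) \left(v + s\right) = \left(-18746 - 9936\right) \left(-10485 - 28158\right) = \left(-28682\right) \left(-38643\right) = 1108358526$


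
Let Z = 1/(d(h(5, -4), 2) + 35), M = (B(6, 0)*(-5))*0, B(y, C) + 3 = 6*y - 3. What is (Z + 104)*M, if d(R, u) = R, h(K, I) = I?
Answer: 0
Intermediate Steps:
B(y, C) = -6 + 6*y (B(y, C) = -3 + (6*y - 3) = -3 + (-3 + 6*y) = -6 + 6*y)
M = 0 (M = ((-6 + 6*6)*(-5))*0 = ((-6 + 36)*(-5))*0 = (30*(-5))*0 = -150*0 = 0)
Z = 1/31 (Z = 1/(-4 + 35) = 1/31 ≈ 0.032258)
(Z + 104)*M = (1/31 + 104)*0 = (3225/31)*0 = 0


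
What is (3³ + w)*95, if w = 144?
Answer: 16245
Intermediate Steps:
(3³ + w)*95 = (3³ + 144)*95 = (27 + 144)*95 = 171*95 = 16245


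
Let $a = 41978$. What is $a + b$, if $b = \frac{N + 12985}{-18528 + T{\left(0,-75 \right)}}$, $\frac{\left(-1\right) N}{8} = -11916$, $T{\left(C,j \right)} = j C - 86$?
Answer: $\frac{781270179}{18614} \approx 41972.0$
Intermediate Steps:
$T{\left(C,j \right)} = -86 + C j$ ($T{\left(C,j \right)} = C j - 86 = -86 + C j$)
$N = 95328$ ($N = \left(-8\right) \left(-11916\right) = 95328$)
$b = - \frac{108313}{18614}$ ($b = \frac{95328 + 12985}{-18528 + \left(-86 + 0 \left(-75\right)\right)} = \frac{108313}{-18528 + \left(-86 + 0\right)} = \frac{108313}{-18528 - 86} = \frac{108313}{-18614} = 108313 \left(- \frac{1}{18614}\right) = - \frac{108313}{18614} \approx -5.8189$)
$a + b = 41978 - \frac{108313}{18614} = \frac{781270179}{18614}$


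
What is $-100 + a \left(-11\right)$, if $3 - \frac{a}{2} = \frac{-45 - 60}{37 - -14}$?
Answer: $- \frac{3592}{17} \approx -211.29$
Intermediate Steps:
$a = \frac{172}{17}$ ($a = 6 - 2 \frac{-45 - 60}{37 - -14} = 6 - 2 \left(- \frac{105}{37 + \left(-6 + 20\right)}\right) = 6 - 2 \left(- \frac{105}{37 + 14}\right) = 6 - 2 \left(- \frac{105}{51}\right) = 6 - 2 \left(\left(-105\right) \frac{1}{51}\right) = 6 - - \frac{70}{17} = 6 + \frac{70}{17} = \frac{172}{17} \approx 10.118$)
$-100 + a \left(-11\right) = -100 + \frac{172}{17} \left(-11\right) = -100 - \frac{1892}{17} = - \frac{3592}{17}$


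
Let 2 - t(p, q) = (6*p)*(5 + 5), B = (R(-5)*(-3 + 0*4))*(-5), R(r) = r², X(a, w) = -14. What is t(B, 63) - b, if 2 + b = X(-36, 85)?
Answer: -22482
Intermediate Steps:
b = -16 (b = -2 - 14 = -16)
B = 375 (B = ((-5)²*(-3 + 0*4))*(-5) = (25*(-3 + 0))*(-5) = (25*(-3))*(-5) = -75*(-5) = 375)
t(p, q) = 2 - 60*p (t(p, q) = 2 - 6*p*(5 + 5) = 2 - 6*p*10 = 2 - 60*p)
t(B, 63) - b = (2 - 60*375) - 1*(-16) = (2 - 22500) + 16 = -22498 + 16 = -22482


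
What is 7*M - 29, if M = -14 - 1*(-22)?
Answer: 27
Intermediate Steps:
M = 8 (M = -14 + 22 = 8)
7*M - 29 = 7*8 - 29 = 56 - 29 = 27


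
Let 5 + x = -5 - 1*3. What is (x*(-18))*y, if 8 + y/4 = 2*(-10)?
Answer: -26208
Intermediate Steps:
x = -13 (x = -5 + (-5 - 1*3) = -5 + (-5 - 3) = -5 - 8 = -13)
y = -112 (y = -32 + 4*(2*(-10)) = -32 + 4*(-20) = -32 - 80 = -112)
(x*(-18))*y = -13*(-18)*(-112) = 234*(-112) = -26208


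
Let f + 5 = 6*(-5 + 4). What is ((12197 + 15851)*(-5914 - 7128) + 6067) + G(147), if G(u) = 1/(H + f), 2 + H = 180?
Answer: -61087923482/167 ≈ -3.6580e+8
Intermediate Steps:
H = 178 (H = -2 + 180 = 178)
f = -11 (f = -5 + 6*(-5 + 4) = -5 + 6*(-1) = -5 - 6 = -11)
G(u) = 1/167 (G(u) = 1/(178 - 11) = 1/167)
((12197 + 15851)*(-5914 - 7128) + 6067) + G(147) = ((12197 + 15851)*(-5914 - 7128) + 6067) + 1/167 = (28048*(-13042) + 6067) + 1/167 = (-365802016 + 6067) + 1/167 = -365795949 + 1/167 = -61087923482/167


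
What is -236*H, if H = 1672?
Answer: -394592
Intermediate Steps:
-236*H = -236*1672 = -394592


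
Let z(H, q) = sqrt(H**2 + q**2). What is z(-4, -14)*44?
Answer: 88*sqrt(53) ≈ 640.65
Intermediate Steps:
z(-4, -14)*44 = sqrt((-4)**2 + (-14)**2)*44 = sqrt(16 + 196)*44 = sqrt(212)*44 = (2*sqrt(53))*44 = 88*sqrt(53)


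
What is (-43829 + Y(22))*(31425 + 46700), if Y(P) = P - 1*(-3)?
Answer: -3422187500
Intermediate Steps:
Y(P) = 3 + P (Y(P) = P + 3 = 3 + P)
(-43829 + Y(22))*(31425 + 46700) = (-43829 + (3 + 22))*(31425 + 46700) = (-43829 + 25)*78125 = -43804*78125 = -3422187500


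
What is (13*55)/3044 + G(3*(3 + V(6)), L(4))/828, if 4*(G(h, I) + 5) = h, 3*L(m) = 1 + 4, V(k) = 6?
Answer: 597347/2520432 ≈ 0.23700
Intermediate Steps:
L(m) = 5/3 (L(m) = (1 + 4)/3 = (1/3)*5 = 5/3)
G(h, I) = -5 + h/4
(13*55)/3044 + G(3*(3 + V(6)), L(4))/828 = (13*55)/3044 + (-5 + (3*(3 + 6))/4)/828 = 715*(1/3044) + (-5 + (3*9)/4)*(1/828) = 715/3044 + (-5 + (1/4)*27)*(1/828) = 715/3044 + (-5 + 27/4)*(1/828) = 715/3044 + (7/4)*(1/828) = 715/3044 + 7/3312 = 597347/2520432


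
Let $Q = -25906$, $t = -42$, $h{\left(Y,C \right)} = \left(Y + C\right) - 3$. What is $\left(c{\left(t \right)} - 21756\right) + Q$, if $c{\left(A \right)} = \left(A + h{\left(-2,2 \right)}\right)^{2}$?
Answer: $-45637$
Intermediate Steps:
$h{\left(Y,C \right)} = -3 + C + Y$ ($h{\left(Y,C \right)} = \left(C + Y\right) - 3 = -3 + C + Y$)
$c{\left(A \right)} = \left(-3 + A\right)^{2}$ ($c{\left(A \right)} = \left(A - 3\right)^{2} = \left(-3 + A\right)^{2}$)
$\left(c{\left(t \right)} - 21756\right) + Q = \left(\left(-3 - 42\right)^{2} - 21756\right) - 25906 = \left(\left(-45\right)^{2} - 21756\right) - 25906 = \left(2025 - 21756\right) - 25906 = -19731 - 25906 = -45637$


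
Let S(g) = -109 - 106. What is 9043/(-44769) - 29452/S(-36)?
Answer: 1316592343/9625335 ≈ 136.78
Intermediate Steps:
S(g) = -215
9043/(-44769) - 29452/S(-36) = 9043/(-44769) - 29452/(-215) = 9043*(-1/44769) - 29452*(-1/215) = -9043/44769 + 29452/215 = 1316592343/9625335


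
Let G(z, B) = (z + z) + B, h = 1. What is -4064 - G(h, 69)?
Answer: -4135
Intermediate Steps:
G(z, B) = B + 2*z (G(z, B) = 2*z + B = B + 2*z)
-4064 - G(h, 69) = -4064 - (69 + 2*1) = -4064 - (69 + 2) = -4064 - 1*71 = -4064 - 71 = -4135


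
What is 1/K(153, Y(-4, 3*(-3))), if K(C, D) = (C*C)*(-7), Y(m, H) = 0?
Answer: -1/163863 ≈ -6.1027e-6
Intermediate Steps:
K(C, D) = -7*C² (K(C, D) = C²*(-7) = -7*C²)
1/K(153, Y(-4, 3*(-3))) = 1/(-7*153²) = 1/(-7*23409) = 1/(-163863) = -1/163863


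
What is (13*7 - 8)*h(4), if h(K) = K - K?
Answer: 0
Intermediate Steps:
h(K) = 0
(13*7 - 8)*h(4) = (13*7 - 8)*0 = (91 - 8)*0 = 83*0 = 0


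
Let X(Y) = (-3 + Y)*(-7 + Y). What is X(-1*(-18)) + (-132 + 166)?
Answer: 199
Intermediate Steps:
X(Y) = (-7 + Y)*(-3 + Y)
X(-1*(-18)) + (-132 + 166) = (21 + (-1*(-18))² - (-10)*(-18)) + (-132 + 166) = (21 + 18² - 10*18) + 34 = (21 + 324 - 180) + 34 = 165 + 34 = 199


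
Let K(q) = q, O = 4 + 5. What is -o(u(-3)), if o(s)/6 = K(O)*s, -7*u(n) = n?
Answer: -162/7 ≈ -23.143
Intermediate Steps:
O = 9
u(n) = -n/7
o(s) = 54*s (o(s) = 6*(9*s) = 54*s)
-o(u(-3)) = -54*(-1/7*(-3)) = -54*3/7 = -1*162/7 = -162/7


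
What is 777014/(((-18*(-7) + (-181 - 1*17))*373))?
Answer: -388507/13428 ≈ -28.933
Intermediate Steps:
777014/(((-18*(-7) + (-181 - 1*17))*373)) = 777014/(((126 + (-181 - 17))*373)) = 777014/(((126 - 198)*373)) = 777014/((-72*373)) = 777014/(-26856) = 777014*(-1/26856) = -388507/13428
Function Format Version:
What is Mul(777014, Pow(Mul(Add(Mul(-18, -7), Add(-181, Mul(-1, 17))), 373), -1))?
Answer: Rational(-388507, 13428) ≈ -28.933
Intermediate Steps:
Mul(777014, Pow(Mul(Add(Mul(-18, -7), Add(-181, Mul(-1, 17))), 373), -1)) = Mul(777014, Pow(Mul(Add(126, Add(-181, -17)), 373), -1)) = Mul(777014, Pow(Mul(Add(126, -198), 373), -1)) = Mul(777014, Pow(Mul(-72, 373), -1)) = Mul(777014, Pow(-26856, -1)) = Mul(777014, Rational(-1, 26856)) = Rational(-388507, 13428)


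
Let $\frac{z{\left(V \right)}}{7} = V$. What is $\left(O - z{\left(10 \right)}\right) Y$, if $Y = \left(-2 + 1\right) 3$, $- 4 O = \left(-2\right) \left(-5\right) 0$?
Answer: $210$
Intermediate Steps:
$z{\left(V \right)} = 7 V$
$O = 0$ ($O = - \frac{\left(-2\right) \left(-5\right) 0}{4} = - \frac{10 \cdot 0}{4} = \left(- \frac{1}{4}\right) 0 = 0$)
$Y = -3$ ($Y = \left(-1\right) 3 = -3$)
$\left(O - z{\left(10 \right)}\right) Y = \left(0 - 7 \cdot 10\right) \left(-3\right) = \left(0 - 70\right) \left(-3\right) = \left(-70\right) \left(-3\right) = 210$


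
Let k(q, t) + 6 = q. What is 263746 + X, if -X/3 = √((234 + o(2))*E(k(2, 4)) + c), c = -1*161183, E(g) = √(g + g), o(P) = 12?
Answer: 263746 - 3*√(-161183 + 492*I*√2) ≈ 2.6374e+5 - 1204.4*I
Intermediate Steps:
k(q, t) = -6 + q
E(g) = √2*√g (E(g) = √(2*g) = √2*√g)
c = -161183
X = -3*√(-161183 + 492*I*√2) (X = -3*√((234 + 12)*(√2*√(-6 + 2)) - 161183) = -3*√(246*(√2*√(-4)) - 161183) = -3*√(246*(√2*(2*I)) - 161183) = -3*√(246*(2*I*√2) - 161183) = -3*√(492*I*√2 - 161183) = -3*√(-161183 + 492*I*√2) ≈ -2.5996 - 1204.4*I)
263746 + X = 263746 - 3*√(-161183 + 492*I*√2)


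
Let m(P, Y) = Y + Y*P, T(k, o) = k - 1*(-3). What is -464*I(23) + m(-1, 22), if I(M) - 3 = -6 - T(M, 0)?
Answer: 13456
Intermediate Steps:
T(k, o) = 3 + k (T(k, o) = k + 3 = 3 + k)
m(P, Y) = Y + P*Y
I(M) = -6 - M (I(M) = 3 + (-6 - (3 + M)) = 3 + (-6 + (-3 - M)) = 3 + (-9 - M) = -6 - M)
-464*I(23) + m(-1, 22) = -464*(-6 - 1*23) + 22*(1 - 1) = -464*(-6 - 23) + 22*0 = -464*(-29) + 0 = 13456 + 0 = 13456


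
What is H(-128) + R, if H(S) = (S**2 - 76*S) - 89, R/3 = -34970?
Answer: -78887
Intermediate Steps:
R = -104910 (R = 3*(-34970) = -104910)
H(S) = -89 + S**2 - 76*S
H(-128) + R = (-89 + (-128)**2 - 76*(-128)) - 104910 = (-89 + 16384 + 9728) - 104910 = 26023 - 104910 = -78887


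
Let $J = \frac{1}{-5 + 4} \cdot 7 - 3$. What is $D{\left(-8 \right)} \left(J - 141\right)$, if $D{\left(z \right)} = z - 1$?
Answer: $1359$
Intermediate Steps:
$D{\left(z \right)} = -1 + z$
$J = -10$ ($J = \frac{1}{-1} \cdot 7 - 3 = \left(-1\right) 7 - 3 = -7 - 3 = -10$)
$D{\left(-8 \right)} \left(J - 141\right) = \left(-1 - 8\right) \left(-10 - 141\right) = \left(-9\right) \left(-151\right) = 1359$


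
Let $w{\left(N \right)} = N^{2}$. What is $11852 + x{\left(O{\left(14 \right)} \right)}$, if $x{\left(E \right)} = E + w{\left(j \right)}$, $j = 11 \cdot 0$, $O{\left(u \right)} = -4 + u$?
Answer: $11862$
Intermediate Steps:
$j = 0$
$x{\left(E \right)} = E$ ($x{\left(E \right)} = E + 0^{2} = E + 0 = E$)
$11852 + x{\left(O{\left(14 \right)} \right)} = 11852 + \left(-4 + 14\right) = 11852 + 10 = 11862$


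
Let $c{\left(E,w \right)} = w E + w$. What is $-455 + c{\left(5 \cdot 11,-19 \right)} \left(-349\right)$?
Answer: $370881$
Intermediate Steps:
$c{\left(E,w \right)} = w + E w$ ($c{\left(E,w \right)} = E w + w = w + E w$)
$-455 + c{\left(5 \cdot 11,-19 \right)} \left(-349\right) = -455 + - 19 \left(1 + 5 \cdot 11\right) \left(-349\right) = -455 + - 19 \left(1 + 55\right) \left(-349\right) = -455 + \left(-19\right) 56 \left(-349\right) = -455 - -371336 = -455 + 371336 = 370881$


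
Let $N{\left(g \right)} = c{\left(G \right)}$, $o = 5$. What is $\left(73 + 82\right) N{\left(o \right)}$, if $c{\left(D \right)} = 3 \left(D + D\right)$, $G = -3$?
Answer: $-2790$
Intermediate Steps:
$c{\left(D \right)} = 6 D$ ($c{\left(D \right)} = 3 \cdot 2 D = 6 D$)
$N{\left(g \right)} = -18$ ($N{\left(g \right)} = 6 \left(-3\right) = -18$)
$\left(73 + 82\right) N{\left(o \right)} = \left(73 + 82\right) \left(-18\right) = 155 \left(-18\right) = -2790$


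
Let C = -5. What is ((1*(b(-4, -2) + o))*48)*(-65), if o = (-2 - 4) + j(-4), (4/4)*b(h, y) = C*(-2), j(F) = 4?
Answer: -24960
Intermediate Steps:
b(h, y) = 10 (b(h, y) = -5*(-2) = 10)
o = -2 (o = (-2 - 4) + 4 = -6 + 4 = -2)
((1*(b(-4, -2) + o))*48)*(-65) = ((1*(10 - 2))*48)*(-65) = ((1*8)*48)*(-65) = (8*48)*(-65) = 384*(-65) = -24960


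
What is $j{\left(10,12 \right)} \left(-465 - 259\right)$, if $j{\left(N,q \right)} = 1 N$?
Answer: $-7240$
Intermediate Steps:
$j{\left(N,q \right)} = N$
$j{\left(10,12 \right)} \left(-465 - 259\right) = 10 \left(-465 - 259\right) = 10 \left(-724\right) = -7240$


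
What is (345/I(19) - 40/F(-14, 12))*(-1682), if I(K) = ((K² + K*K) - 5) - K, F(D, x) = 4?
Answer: 5580035/349 ≈ 15989.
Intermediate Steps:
I(K) = -5 - K + 2*K² (I(K) = ((K² + K²) - 5) - K = (2*K² - 5) - K = (-5 + 2*K²) - K = -5 - K + 2*K²)
(345/I(19) - 40/F(-14, 12))*(-1682) = (345/(-5 - 1*19 + 2*19²) - 40/4)*(-1682) = (345/(-5 - 19 + 2*361) - 40*¼)*(-1682) = (345/(-5 - 19 + 722) - 10)*(-1682) = (345/698 - 10)*(-1682) = -6635/698*(-1682) = 5580035/349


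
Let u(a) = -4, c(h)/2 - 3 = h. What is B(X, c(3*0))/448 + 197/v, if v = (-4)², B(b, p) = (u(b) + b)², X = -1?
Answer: 5541/448 ≈ 12.368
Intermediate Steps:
c(h) = 6 + 2*h
B(b, p) = (-4 + b)²
v = 16
B(X, c(3*0))/448 + 197/v = (-4 - 1)²/448 + 197/16 = (-5)²*(1/448) + 197*(1/16) = 25*(1/448) + 197/16 = 25/448 + 197/16 = 5541/448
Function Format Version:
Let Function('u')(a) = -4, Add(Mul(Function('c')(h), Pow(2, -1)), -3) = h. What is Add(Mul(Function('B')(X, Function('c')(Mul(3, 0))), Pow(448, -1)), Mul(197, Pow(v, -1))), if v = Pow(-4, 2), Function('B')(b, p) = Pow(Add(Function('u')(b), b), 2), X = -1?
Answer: Rational(5541, 448) ≈ 12.368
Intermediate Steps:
Function('c')(h) = Add(6, Mul(2, h))
Function('B')(b, p) = Pow(Add(-4, b), 2)
v = 16
Add(Mul(Function('B')(X, Function('c')(Mul(3, 0))), Pow(448, -1)), Mul(197, Pow(v, -1))) = Add(Mul(Pow(Add(-4, -1), 2), Pow(448, -1)), Mul(197, Pow(16, -1))) = Add(Mul(Pow(-5, 2), Rational(1, 448)), Mul(197, Rational(1, 16))) = Add(Mul(25, Rational(1, 448)), Rational(197, 16)) = Add(Rational(25, 448), Rational(197, 16)) = Rational(5541, 448)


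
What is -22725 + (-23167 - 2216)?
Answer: -48108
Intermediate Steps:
-22725 + (-23167 - 2216) = -22725 - 25383 = -48108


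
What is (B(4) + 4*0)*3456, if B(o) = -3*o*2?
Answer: -82944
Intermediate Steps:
B(o) = -6*o
(B(4) + 4*0)*3456 = (-6*4 + 4*0)*3456 = (-24 + 0)*3456 = -24*3456 = -82944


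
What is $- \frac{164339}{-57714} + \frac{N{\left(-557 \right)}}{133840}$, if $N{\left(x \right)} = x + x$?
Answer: $\frac{5482709591}{1931110440} \approx 2.8391$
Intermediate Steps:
$N{\left(x \right)} = 2 x$
$- \frac{164339}{-57714} + \frac{N{\left(-557 \right)}}{133840} = - \frac{164339}{-57714} + \frac{2 \left(-557\right)}{133840} = \left(-164339\right) \left(- \frac{1}{57714}\right) - \frac{557}{66920} = \frac{164339}{57714} - \frac{557}{66920} = \frac{5482709591}{1931110440}$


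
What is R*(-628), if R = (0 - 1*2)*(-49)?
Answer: -61544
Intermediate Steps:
R = 98 (R = (0 - 2)*(-49) = -2*(-49) = 98)
R*(-628) = 98*(-628) = -61544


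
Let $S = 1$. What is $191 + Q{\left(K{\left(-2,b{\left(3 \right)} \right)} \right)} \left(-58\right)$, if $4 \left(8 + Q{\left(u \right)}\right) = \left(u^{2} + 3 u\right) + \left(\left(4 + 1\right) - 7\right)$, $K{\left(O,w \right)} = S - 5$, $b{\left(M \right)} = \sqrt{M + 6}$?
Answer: $626$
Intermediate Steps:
$b{\left(M \right)} = \sqrt{6 + M}$
$K{\left(O,w \right)} = -4$ ($K{\left(O,w \right)} = 1 - 5 = -4$)
$Q{\left(u \right)} = - \frac{17}{2} + \frac{u^{2}}{4} + \frac{3 u}{4}$ ($Q{\left(u \right)} = -8 + \frac{\left(u^{2} + 3 u\right) + \left(\left(4 + 1\right) - 7\right)}{4} = -8 + \frac{\left(u^{2} + 3 u\right) + \left(5 - 7\right)}{4} = -8 + \frac{\left(u^{2} + 3 u\right) - 2}{4} = -8 + \frac{-2 + u^{2} + 3 u}{4} = -8 + \left(- \frac{1}{2} + \frac{u^{2}}{4} + \frac{3 u}{4}\right) = - \frac{17}{2} + \frac{u^{2}}{4} + \frac{3 u}{4}$)
$191 + Q{\left(K{\left(-2,b{\left(3 \right)} \right)} \right)} \left(-58\right) = 191 + \left(- \frac{17}{2} + \frac{\left(-4\right)^{2}}{4} + \frac{3}{4} \left(-4\right)\right) \left(-58\right) = 191 + \left(- \frac{17}{2} + \frac{1}{4} \cdot 16 - 3\right) \left(-58\right) = 191 + \left(- \frac{17}{2} + 4 - 3\right) \left(-58\right) = 191 - -435 = 191 + 435 = 626$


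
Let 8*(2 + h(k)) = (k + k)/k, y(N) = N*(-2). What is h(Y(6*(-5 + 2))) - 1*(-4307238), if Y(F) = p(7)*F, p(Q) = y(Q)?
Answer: 17228945/4 ≈ 4.3072e+6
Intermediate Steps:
y(N) = -2*N
p(Q) = -2*Q
Y(F) = -14*F (Y(F) = (-2*7)*F = -14*F)
h(k) = -7/4 (h(k) = -2 + ((k + k)/k)/8 = -2 + ((2*k)/k)/8 = -2 + (1/8)*2 = -2 + 1/4 = -7/4)
h(Y(6*(-5 + 2))) - 1*(-4307238) = -7/4 - 1*(-4307238) = -7/4 + 4307238 = 17228945/4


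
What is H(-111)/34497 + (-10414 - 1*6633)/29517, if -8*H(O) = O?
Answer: -522365165/905109288 ≈ -0.57713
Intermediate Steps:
H(O) = -O/8
H(-111)/34497 + (-10414 - 1*6633)/29517 = -⅛*(-111)/34497 + (-10414 - 1*6633)/29517 = (111/8)*(1/34497) + (-10414 - 6633)*(1/29517) = 37/91992 - 17047*1/29517 = 37/91992 - 17047/29517 = -522365165/905109288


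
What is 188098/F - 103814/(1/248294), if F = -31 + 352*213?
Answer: -1931811796879522/74945 ≈ -2.5776e+10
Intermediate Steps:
F = 74945 (F = -31 + 74976 = 74945)
188098/F - 103814/(1/248294) = 188098/74945 - 103814/(1/248294) = 188098*(1/74945) - 103814/1/248294 = 188098/74945 - 103814*248294 = 188098/74945 - 25776393316 = -1931811796879522/74945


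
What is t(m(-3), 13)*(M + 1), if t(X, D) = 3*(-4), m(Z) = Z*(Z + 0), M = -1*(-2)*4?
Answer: -108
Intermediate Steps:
M = 8 (M = 2*4 = 8)
m(Z) = Z² (m(Z) = Z*Z = Z²)
t(X, D) = -12
t(m(-3), 13)*(M + 1) = -12*(8 + 1) = -12*9 = -108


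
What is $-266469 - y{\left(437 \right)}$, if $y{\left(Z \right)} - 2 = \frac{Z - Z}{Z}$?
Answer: $-266471$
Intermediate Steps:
$y{\left(Z \right)} = 2$ ($y{\left(Z \right)} = 2 + \frac{Z - Z}{Z} = 2 + \frac{0}{Z} = 2 + 0 = 2$)
$-266469 - y{\left(437 \right)} = -266469 - 2 = -266471$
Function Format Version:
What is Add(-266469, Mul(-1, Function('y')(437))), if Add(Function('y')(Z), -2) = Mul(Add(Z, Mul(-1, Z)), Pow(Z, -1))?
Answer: -266471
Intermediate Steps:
Function('y')(Z) = 2 (Function('y')(Z) = Add(2, Mul(Add(Z, Mul(-1, Z)), Pow(Z, -1))) = Add(2, Mul(0, Pow(Z, -1))) = Add(2, 0) = 2)
Add(-266469, Mul(-1, Function('y')(437))) = Add(-266469, Mul(-1, 2)) = Add(-266469, -2) = -266471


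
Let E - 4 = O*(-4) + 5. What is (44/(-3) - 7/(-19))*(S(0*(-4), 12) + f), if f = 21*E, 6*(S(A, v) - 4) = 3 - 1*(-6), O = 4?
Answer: 230645/114 ≈ 2023.2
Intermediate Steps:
E = -7 (E = 4 + (4*(-4) + 5) = 4 + (-16 + 5) = 4 - 11 = -7)
S(A, v) = 11/2 (S(A, v) = 4 + (3 - 1*(-6))/6 = 4 + (3 + 6)/6 = 4 + (⅙)*9 = 4 + 3/2 = 11/2)
f = -147 (f = 21*(-7) = -147)
(44/(-3) - 7/(-19))*(S(0*(-4), 12) + f) = (44/(-3) - 7/(-19))*(11/2 - 147) = (44*(-⅓) - 7*(-1/19))*(-283/2) = (-44/3 + 7/19)*(-283/2) = -815/57*(-283/2) = 230645/114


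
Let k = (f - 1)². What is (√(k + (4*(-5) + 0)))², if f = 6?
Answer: 5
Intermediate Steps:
k = 25 (k = (6 - 1)² = 5² = 25)
(√(k + (4*(-5) + 0)))² = (√(25 + (4*(-5) + 0)))² = (√(25 + (-20 + 0)))² = (√(25 - 20))² = (√5)² = 5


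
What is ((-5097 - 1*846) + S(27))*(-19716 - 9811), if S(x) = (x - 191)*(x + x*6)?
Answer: 1090697853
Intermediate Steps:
S(x) = 7*x*(-191 + x) (S(x) = (-191 + x)*(x + 6*x) = (-191 + x)*(7*x) = 7*x*(-191 + x))
((-5097 - 1*846) + S(27))*(-19716 - 9811) = ((-5097 - 1*846) + 7*27*(-191 + 27))*(-19716 - 9811) = ((-5097 - 846) + 7*27*(-164))*(-29527) = (-5943 - 30996)*(-29527) = -36939*(-29527) = 1090697853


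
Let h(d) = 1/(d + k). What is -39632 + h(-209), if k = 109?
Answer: -3963201/100 ≈ -39632.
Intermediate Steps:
h(d) = 1/(109 + d) (h(d) = 1/(d + 109) = 1/(109 + d))
-39632 + h(-209) = -39632 + 1/(109 - 209) = -39632 + 1/(-100) = -39632 - 1/100 = -3963201/100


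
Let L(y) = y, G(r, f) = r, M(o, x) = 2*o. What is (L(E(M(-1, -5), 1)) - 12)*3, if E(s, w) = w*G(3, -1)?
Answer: -27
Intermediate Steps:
E(s, w) = 3*w (E(s, w) = w*3 = 3*w)
(L(E(M(-1, -5), 1)) - 12)*3 = (3*1 - 12)*3 = (3 - 12)*3 = -9*3 = -27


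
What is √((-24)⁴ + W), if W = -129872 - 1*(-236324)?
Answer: 6*√12173 ≈ 661.99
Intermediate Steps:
W = 106452 (W = -129872 + 236324 = 106452)
√((-24)⁴ + W) = √((-24)⁴ + 106452) = √(331776 + 106452) = √438228 = 6*√12173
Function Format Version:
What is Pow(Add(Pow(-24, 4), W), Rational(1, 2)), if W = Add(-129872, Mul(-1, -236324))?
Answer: Mul(6, Pow(12173, Rational(1, 2))) ≈ 661.99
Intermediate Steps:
W = 106452 (W = Add(-129872, 236324) = 106452)
Pow(Add(Pow(-24, 4), W), Rational(1, 2)) = Pow(Add(Pow(-24, 4), 106452), Rational(1, 2)) = Pow(Add(331776, 106452), Rational(1, 2)) = Pow(438228, Rational(1, 2)) = Mul(6, Pow(12173, Rational(1, 2)))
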